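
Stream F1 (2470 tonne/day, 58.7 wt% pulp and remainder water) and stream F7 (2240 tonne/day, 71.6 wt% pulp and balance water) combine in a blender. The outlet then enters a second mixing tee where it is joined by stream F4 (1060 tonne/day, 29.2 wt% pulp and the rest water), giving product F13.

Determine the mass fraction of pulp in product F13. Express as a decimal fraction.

0.5829

Overall, product flow = 5770 tonne/day.
pulp in = 2470×0.587 + 2240×0.716 + 1060×0.292 = 3363.2 tonne/day.
pulp fraction in F13 = 0.5829.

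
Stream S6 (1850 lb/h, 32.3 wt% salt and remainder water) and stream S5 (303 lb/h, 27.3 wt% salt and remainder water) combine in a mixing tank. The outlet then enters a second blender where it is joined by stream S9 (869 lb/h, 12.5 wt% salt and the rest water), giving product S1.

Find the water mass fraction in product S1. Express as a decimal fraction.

Overall, product flow = 3022 lb/h.
water in = 1850×0.677 + 303×0.727 + 869×0.875 = 2233.1 lb/h.
water fraction in S1 = 0.739.

0.739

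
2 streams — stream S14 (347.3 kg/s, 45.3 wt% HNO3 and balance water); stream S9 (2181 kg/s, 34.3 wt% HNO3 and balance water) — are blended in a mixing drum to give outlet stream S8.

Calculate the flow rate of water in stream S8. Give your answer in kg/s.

1623 kg/s

water out = water in = 347.3×0.547 + 2181×0.657 = 1622.9 kg/s.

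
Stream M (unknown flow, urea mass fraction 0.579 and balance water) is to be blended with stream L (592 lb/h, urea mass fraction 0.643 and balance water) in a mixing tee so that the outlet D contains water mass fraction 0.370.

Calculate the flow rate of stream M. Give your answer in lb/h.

150.9 lb/h

Let M be the unknown flow. Total out = 592 + M.
water balance: 211.34 + 0.421·M = 0.370·(592 + M)
(0.421 − 0.370)·M = 0.370×592 − 211.34 = 7.696
M = 7.696 / 0.051 = 150.9 lb/h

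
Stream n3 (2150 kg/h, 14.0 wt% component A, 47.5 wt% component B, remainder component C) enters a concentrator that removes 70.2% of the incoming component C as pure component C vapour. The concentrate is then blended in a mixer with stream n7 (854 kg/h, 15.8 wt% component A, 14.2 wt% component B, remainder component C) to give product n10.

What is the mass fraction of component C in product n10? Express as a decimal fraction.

0.349

Vapour removed = 0.702×0.385×2150 = 581.08 kg/h; concentrate = 1568.9 kg/h.
component C reaching the mixer = 246.67 (from concentrate) + 854×0.700 = 844.47 kg/h.
Product flow = 1568.9 + 854 = 2422.9 kg/h; component C fraction = 0.349.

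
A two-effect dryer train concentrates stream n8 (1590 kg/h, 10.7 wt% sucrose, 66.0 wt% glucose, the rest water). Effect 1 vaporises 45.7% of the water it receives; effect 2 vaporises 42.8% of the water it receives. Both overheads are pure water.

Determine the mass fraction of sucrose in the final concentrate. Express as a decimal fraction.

0.127

water in feed = 1590×0.233 = 370.47 kg/h.
After stage 1: water left = (1−0.457)×370.47 = 201.17; stream total = 1420.7 kg/h.
After stage 2: water left = (1−0.428)×201.17 = 115.07; final concentrate = 1334.6 kg/h.
sucrose fraction = 170.13/1334.6 = 0.127.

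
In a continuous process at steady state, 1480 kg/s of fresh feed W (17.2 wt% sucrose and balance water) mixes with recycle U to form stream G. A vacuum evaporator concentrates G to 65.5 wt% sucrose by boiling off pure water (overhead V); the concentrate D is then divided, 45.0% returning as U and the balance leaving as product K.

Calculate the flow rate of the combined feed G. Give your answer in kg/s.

Overall sucrose balance (none leaves overhead): sucrose in fresh feed = sucrose in product, i.e. 1480×0.172 = (1−0.450)·D·0.655.
D = 254.56/(0.655×0.550) = 706.62 kg/s.
Recycle U = 0.450×706.62 = 317.98 kg/s.
Combined feed G = 1480 + 317.98 = 1798 kg/s.

1798 kg/s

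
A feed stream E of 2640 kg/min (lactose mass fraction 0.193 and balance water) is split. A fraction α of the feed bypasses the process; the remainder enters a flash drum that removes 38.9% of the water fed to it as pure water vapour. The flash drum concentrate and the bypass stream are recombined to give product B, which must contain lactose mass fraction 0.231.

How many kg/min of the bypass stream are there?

1257 kg/min

All 2640×0.193 = 509.52 kg/min of lactose reaches B, so B = 509.52/0.231 = 2205.7 kg/min and vapour = 434.29 kg/min.
The evaporator receives (1−α)·2640 of feed at 0.807 water and removes 0.389 of that water:
0.389×0.807×(1−α)×2640 = 434.29
(1−α) = 434.29/828.76 = 0.5240;  α = 0.4760.
Bypass flow = 0.4760×2640 = 1256.6 kg/min.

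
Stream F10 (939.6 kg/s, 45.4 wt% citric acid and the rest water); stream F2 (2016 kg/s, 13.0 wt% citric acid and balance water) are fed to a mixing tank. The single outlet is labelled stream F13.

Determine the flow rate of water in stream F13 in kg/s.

2267 kg/s

water out = water in = 939.6×0.546 + 2016×0.870 = 2266.9 kg/s.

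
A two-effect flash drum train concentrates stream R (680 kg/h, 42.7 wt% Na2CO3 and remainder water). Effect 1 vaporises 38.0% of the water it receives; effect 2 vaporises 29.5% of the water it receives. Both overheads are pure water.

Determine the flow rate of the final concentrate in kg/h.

water in feed = 680×0.573 = 389.64 kg/h.
After stage 1: water left = (1−0.380)×389.64 = 241.58; stream total = 531.94 kg/h.
After stage 2: water left = (1−0.295)×241.58 = 170.31; final concentrate = 460.67 kg/h.

460.7 kg/h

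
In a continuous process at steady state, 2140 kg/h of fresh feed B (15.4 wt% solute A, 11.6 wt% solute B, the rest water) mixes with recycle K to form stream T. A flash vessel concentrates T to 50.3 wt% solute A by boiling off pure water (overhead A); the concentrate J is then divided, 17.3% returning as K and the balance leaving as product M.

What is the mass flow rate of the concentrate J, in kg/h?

792.2 kg/h

Overall solute A balance (none leaves overhead): solute A in fresh feed = solute A in product, i.e. 2140×0.154 = (1−0.173)·J·0.503.
J = 329.56/(0.503×0.827) = 792.25 kg/h.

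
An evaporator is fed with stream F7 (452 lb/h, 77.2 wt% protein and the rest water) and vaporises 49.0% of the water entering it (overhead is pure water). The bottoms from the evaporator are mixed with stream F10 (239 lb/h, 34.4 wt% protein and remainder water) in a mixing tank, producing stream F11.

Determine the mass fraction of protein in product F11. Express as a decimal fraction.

Vapour removed = 0.490×0.228×452 = 50.497 lb/h; concentrate = 401.5 lb/h.
protein reaching the mixer = 348.94 (from concentrate) + 239×0.344 = 431.16 lb/h.
Product flow = 401.5 + 239 = 640.5 lb/h; protein fraction = 0.673.

0.673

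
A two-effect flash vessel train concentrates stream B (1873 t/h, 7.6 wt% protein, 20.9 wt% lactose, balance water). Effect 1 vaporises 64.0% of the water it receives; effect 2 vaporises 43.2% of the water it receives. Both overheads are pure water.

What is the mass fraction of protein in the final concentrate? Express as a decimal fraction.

0.1763

water in feed = 1873×0.715 = 1339.2 t/h.
After stage 1: water left = (1−0.640)×1339.2 = 482.11; stream total = 1015.9 t/h.
After stage 2: water left = (1−0.432)×482.11 = 273.84; final concentrate = 807.64 t/h.
protein fraction = 142.35/807.64 = 0.1763.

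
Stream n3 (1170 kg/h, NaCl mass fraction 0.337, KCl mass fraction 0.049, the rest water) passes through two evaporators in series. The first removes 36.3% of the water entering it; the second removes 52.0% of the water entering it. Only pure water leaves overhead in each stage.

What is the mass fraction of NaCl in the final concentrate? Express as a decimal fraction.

0.587

water in feed = 1170×0.614 = 718.38 kg/h.
After stage 1: water left = (1−0.363)×718.38 = 457.61; stream total = 909.23 kg/h.
After stage 2: water left = (1−0.520)×457.61 = 219.65; final concentrate = 671.27 kg/h.
NaCl fraction = 394.29/671.27 = 0.587.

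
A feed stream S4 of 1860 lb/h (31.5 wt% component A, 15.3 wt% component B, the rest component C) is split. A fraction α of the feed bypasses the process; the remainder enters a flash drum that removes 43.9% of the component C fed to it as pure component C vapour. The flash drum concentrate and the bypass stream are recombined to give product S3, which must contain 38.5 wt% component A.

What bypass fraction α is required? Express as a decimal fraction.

All 1860×0.315 = 585.9 lb/h of component A reaches S3, so S3 = 585.9/0.385 = 1521.8 lb/h and vapour = 338.18 lb/h.
The evaporator receives (1−α)·1860 of feed at 0.532 component C and removes 0.439 of that component C:
0.439×0.532×(1−α)×1860 = 338.18
(1−α) = 338.18/434.4 = 0.7785;  α = 0.2215.

0.221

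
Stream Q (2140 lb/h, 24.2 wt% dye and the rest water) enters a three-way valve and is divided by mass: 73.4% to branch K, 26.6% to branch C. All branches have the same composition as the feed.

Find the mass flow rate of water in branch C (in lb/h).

Branch C total = 0.266×2140 = 569.24 lb/h.
water in C = 0.758×569.24 = 431.48 lb/h.

431.5 lb/h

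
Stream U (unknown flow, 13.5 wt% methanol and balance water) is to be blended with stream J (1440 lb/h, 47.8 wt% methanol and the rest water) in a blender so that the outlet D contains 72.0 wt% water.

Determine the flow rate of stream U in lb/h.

1966 lb/h

Let U be the unknown flow. Total out = 1440 + U.
water balance: 751.68 + 0.865·U = 0.720·(1440 + U)
(0.865 − 0.720)·U = 0.720×1440 − 751.68 = 285.12
U = 285.12 / 0.145 = 1966.3 lb/h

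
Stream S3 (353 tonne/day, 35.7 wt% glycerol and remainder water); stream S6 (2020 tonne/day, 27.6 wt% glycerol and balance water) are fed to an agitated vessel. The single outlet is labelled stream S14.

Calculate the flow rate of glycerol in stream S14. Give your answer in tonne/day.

glycerol out = glycerol in = 353×0.357 + 2020×0.276 = 683.54 tonne/day.

683.5 tonne/day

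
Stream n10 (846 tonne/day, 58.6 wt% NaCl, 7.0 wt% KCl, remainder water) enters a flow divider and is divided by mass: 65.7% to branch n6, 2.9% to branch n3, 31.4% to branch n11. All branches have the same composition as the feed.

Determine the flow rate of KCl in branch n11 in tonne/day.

18.6 tonne/day

Branch n11 total = 0.314×846 = 265.64 tonne/day.
KCl in n11 = 0.070×265.64 = 18.595 tonne/day.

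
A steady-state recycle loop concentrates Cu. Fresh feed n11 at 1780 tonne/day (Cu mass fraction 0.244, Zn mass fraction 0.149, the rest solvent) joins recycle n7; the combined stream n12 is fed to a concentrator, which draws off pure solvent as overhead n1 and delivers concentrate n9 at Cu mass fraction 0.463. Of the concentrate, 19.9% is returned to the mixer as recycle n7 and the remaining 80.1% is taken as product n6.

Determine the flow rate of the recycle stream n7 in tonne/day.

233.1 tonne/day

Overall Cu balance (none leaves overhead): Cu in fresh feed = Cu in product, i.e. 1780×0.244 = (1−0.199)·n9·0.463.
n9 = 434.32/(0.463×0.801) = 1171.1 tonne/day.
Recycle n7 = 0.199×1171.1 = 233.05 tonne/day.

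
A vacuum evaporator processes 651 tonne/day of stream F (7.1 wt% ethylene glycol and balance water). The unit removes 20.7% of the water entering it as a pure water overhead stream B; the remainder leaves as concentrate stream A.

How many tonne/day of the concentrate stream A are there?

water entering = 651×0.929 = 604.78 tonne/day; overhead removed = 0.207×604.78 = 125.19 tonne/day.
Concentrate = 651 − 125.19 = 525.81 tonne/day.

525.8 tonne/day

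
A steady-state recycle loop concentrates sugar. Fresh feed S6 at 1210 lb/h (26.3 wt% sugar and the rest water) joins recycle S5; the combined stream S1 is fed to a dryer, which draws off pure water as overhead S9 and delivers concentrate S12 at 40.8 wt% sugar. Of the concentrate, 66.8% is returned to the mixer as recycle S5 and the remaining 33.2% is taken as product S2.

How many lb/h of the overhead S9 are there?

430 lb/h

Overall sugar balance (none leaves overhead): sugar in fresh feed = sugar in product, i.e. 1210×0.263 = (1−0.668)·S12·0.408.
S12 = 318.23/(0.408×0.332) = 2349.3 lb/h.
Recycle S5 = 0.668×2349.3 = 1569.3 lb/h.
Combined feed S1 = 1210 + 1569.3 = 2779.3 lb/h.
Overhead S9 = S1 − S12 = 2779.3 − 2349.3 = 430.02 lb/h.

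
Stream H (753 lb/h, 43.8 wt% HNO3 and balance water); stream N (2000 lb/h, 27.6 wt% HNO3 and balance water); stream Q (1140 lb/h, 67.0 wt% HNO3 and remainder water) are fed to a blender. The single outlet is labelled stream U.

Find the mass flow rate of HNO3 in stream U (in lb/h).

1646 lb/h

HNO3 out = HNO3 in = 753×0.438 + 2000×0.276 + 1140×0.670 = 1645.6 lb/h.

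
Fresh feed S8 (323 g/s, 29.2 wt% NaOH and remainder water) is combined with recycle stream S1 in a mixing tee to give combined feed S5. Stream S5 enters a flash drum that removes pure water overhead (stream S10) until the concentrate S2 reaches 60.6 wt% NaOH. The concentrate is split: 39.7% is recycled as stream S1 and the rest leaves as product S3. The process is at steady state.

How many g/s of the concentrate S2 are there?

Overall NaOH balance (none leaves overhead): NaOH in fresh feed = NaOH in product, i.e. 323×0.292 = (1−0.397)·S2·0.606.
S2 = 94.316/(0.606×0.603) = 258.1 g/s.

258.1 g/s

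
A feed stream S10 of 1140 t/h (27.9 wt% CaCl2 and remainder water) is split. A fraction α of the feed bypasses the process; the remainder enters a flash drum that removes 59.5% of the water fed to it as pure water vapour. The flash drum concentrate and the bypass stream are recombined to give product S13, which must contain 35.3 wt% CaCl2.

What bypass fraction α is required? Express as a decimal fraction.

All 1140×0.279 = 318.06 t/h of CaCl2 reaches S13, so S13 = 318.06/0.353 = 901.02 t/h and vapour = 238.98 t/h.
The evaporator receives (1−α)·1140 of feed at 0.721 water and removes 0.595 of that water:
0.595×0.721×(1−α)×1140 = 238.98
(1−α) = 238.98/489.05 = 0.4887;  α = 0.5113.

0.511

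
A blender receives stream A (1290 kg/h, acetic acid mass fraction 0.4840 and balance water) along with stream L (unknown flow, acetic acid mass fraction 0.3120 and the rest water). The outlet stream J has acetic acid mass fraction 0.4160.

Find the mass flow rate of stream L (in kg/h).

843.5 kg/h

Let L be the unknown flow. Total out = 1290 + L.
acetic acid balance: 624.36 + 0.312·L = 0.416·(1290 + L)
(0.312 − 0.416)·L = 0.416×1290 − 624.36 = -87.72
L = -87.72 / -0.104 = 843.46 kg/h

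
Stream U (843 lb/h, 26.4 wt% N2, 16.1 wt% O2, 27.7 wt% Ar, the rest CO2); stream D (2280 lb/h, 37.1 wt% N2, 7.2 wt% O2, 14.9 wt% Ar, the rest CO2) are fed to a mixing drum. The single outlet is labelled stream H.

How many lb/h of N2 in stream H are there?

N2 out = N2 in = 843×0.264 + 2280×0.371 = 1068.4 lb/h.

1068 lb/h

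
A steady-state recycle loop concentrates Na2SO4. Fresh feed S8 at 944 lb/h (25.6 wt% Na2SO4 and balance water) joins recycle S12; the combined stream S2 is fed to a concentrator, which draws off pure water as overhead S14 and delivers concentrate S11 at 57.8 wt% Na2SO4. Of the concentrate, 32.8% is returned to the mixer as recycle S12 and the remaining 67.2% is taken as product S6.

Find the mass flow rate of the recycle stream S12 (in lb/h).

204.1 lb/h

Overall Na2SO4 balance (none leaves overhead): Na2SO4 in fresh feed = Na2SO4 in product, i.e. 944×0.256 = (1−0.328)·S11·0.578.
S11 = 241.66/(0.578×0.672) = 622.18 lb/h.
Recycle S12 = 0.328×622.18 = 204.07 lb/h.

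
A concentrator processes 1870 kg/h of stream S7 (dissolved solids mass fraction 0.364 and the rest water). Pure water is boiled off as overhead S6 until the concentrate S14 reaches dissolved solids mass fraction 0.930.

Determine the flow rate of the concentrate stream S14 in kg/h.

dissolved solids is conserved: 1870×0.364 = 680.68 kg/h all reports to the concentrate.
Concentrate = 680.68/(target fraction) = 731.91 kg/h.

731.9 kg/h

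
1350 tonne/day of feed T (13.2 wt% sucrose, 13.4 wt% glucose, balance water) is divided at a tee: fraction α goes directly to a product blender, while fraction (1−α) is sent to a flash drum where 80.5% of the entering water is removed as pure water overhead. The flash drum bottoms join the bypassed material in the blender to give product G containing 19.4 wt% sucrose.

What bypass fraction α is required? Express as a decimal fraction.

0.459

All 1350×0.132 = 178.2 tonne/day of sucrose reaches G, so G = 178.2/0.194 = 918.56 tonne/day and vapour = 431.44 tonne/day.
The evaporator receives (1−α)·1350 of feed at 0.734 water and removes 0.805 of that water:
0.805×0.734×(1−α)×1350 = 431.44
(1−α) = 431.44/797.67 = 0.5409;  α = 0.4591.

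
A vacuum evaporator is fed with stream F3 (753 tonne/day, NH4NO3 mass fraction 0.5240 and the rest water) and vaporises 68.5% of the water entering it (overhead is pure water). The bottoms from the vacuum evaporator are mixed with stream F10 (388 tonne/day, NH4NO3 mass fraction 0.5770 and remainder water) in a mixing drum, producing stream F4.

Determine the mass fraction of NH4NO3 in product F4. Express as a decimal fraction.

0.6906

Vapour removed = 0.685×0.476×753 = 245.52 tonne/day; concentrate = 507.48 tonne/day.
NH4NO3 reaching the mixer = 394.57 (from concentrate) + 388×0.577 = 618.45 tonne/day.
Product flow = 507.48 + 388 = 895.48 tonne/day; NH4NO3 fraction = 0.6906.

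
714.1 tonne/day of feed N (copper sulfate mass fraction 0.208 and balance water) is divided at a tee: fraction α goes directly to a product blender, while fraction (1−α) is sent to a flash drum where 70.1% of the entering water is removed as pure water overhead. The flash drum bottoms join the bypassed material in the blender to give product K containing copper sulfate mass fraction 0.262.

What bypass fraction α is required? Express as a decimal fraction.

0.629

All 714.1×0.208 = 148.53 tonne/day of copper sulfate reaches K, so K = 148.53/0.262 = 566.92 tonne/day and vapour = 147.18 tonne/day.
The evaporator receives (1−α)·714.1 of feed at 0.792 water and removes 0.701 of that water:
0.701×0.792×(1−α)×714.1 = 147.18
(1−α) = 147.18/396.46 = 0.3712;  α = 0.6288.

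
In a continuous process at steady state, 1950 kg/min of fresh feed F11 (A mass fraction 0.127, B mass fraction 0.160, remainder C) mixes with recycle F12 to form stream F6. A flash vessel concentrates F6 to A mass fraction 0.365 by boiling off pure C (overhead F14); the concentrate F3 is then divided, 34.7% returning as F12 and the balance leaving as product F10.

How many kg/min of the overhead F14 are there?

Overall A balance (none leaves overhead): A in fresh feed = A in product, i.e. 1950×0.127 = (1−0.347)·F3·0.365.
F3 = 247.65/(0.365×0.653) = 1039 kg/min.
Recycle F12 = 0.347×1039 = 360.55 kg/min.
Combined feed F6 = 1950 + 360.55 = 2310.5 kg/min.
Overhead F14 = F6 − F3 = 2310.5 − 1039 = 1271.5 kg/min.

1272 kg/min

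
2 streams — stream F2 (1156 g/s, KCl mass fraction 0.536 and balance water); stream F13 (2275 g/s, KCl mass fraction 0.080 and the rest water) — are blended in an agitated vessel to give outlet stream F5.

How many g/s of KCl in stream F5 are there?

801.6 g/s

KCl out = KCl in = 1156×0.536 + 2275×0.080 = 801.62 g/s.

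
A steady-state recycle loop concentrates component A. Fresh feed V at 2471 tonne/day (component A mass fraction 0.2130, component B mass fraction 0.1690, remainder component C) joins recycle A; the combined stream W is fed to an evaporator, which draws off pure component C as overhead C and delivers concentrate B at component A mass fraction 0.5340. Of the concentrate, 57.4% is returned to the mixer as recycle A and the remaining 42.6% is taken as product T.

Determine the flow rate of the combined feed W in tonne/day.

3799 tonne/day

Overall component A balance (none leaves overhead): component A in fresh feed = component A in product, i.e. 2471×0.213 = (1−0.574)·B·0.534.
B = 526.32/(0.534×0.426) = 2313.7 tonne/day.
Recycle A = 0.574×2313.7 = 1328 tonne/day.
Combined feed W = 2471 + 1328 = 3799 tonne/day.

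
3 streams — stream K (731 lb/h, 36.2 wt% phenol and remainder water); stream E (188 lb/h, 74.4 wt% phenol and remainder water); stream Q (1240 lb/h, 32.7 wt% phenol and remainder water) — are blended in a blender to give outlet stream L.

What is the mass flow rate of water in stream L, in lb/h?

water out = water in = 731×0.638 + 188×0.256 + 1240×0.673 = 1349 lb/h.

1349 lb/h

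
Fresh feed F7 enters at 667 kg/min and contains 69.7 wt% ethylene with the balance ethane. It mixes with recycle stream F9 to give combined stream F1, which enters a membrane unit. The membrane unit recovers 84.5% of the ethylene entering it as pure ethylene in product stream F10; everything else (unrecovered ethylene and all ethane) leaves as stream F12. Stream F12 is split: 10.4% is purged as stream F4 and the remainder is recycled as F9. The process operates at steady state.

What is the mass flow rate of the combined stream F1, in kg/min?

2483 kg/min

ethane enters only via F7 and leaves only via the purge: 667×0.303 = 0.104×(ethane in F12), and the membrane unit passes all ethane, so ethane in F1 = ethane in F12 = 1943.3 kg/min.
ethylene in F1: m_A = 667×0.697 + (1−0.104)·(1−0.845)·m_A, so m_A = 464.9/0.8611 = 539.88 kg/min.
F1 = 539.88 + 1943.3 = 2483.2 kg/min.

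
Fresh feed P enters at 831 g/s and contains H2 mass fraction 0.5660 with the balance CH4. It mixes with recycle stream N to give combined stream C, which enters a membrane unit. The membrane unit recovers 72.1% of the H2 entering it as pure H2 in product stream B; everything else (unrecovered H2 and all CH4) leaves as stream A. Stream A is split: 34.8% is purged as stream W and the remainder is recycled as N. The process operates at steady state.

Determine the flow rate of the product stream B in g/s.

414.5 g/s

H2 in C: m_A = 831×0.566 + (1−0.348)·(1−0.721)·m_A, so m_A = 470.35/0.8181 = 574.93 g/s.
Product B = 0.721×574.93 = 414.52 g/s.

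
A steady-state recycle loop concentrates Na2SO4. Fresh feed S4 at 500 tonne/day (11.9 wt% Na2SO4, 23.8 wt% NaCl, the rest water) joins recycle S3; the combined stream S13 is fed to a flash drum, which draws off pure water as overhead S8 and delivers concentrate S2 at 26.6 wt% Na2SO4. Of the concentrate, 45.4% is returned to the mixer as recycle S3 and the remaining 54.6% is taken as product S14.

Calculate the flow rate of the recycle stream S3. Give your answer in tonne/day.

186 tonne/day

Overall Na2SO4 balance (none leaves overhead): Na2SO4 in fresh feed = Na2SO4 in product, i.e. 500×0.119 = (1−0.454)·S2·0.266.
S2 = 59.5/(0.266×0.546) = 409.68 tonne/day.
Recycle S3 = 0.454×409.68 = 185.99 tonne/day.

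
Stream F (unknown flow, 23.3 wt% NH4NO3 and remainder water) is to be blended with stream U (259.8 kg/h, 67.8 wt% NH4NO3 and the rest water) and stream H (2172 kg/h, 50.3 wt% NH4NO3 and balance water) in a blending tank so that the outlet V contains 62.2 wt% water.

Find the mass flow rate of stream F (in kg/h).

2410 kg/h

Let F be the unknown flow. Total out = 2431.8 + F.
water balance: 1163.1 + 0.767·F = 0.622·(2431.8 + F)
(0.767 − 0.622)·F = 0.622×2431.8 − 1163.1 = 349.44
F = 349.44 / 0.145 = 2409.9 kg/h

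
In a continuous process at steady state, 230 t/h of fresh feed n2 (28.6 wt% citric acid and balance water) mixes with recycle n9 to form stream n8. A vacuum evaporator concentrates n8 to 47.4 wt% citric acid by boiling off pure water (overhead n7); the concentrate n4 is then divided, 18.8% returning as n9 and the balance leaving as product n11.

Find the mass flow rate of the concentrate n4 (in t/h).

170.9 t/h

Overall citric acid balance (none leaves overhead): citric acid in fresh feed = citric acid in product, i.e. 230×0.286 = (1−0.188)·n4·0.474.
n4 = 65.78/(0.474×0.812) = 170.91 t/h.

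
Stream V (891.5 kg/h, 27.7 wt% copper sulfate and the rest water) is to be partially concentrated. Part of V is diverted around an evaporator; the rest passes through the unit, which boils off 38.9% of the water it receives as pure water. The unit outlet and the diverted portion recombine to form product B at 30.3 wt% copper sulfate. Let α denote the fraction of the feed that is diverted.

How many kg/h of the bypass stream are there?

619.5 kg/h

All 891.5×0.277 = 246.95 kg/h of copper sulfate reaches B, so B = 246.95/0.303 = 815 kg/h and vapour = 76.498 kg/h.
The evaporator receives (1−α)·891.5 of feed at 0.723 water and removes 0.389 of that water:
0.389×0.723×(1−α)×891.5 = 76.498
(1−α) = 76.498/250.73 = 0.3051;  α = 0.6949.
Bypass flow = 0.6949×891.5 = 619.5 kg/h.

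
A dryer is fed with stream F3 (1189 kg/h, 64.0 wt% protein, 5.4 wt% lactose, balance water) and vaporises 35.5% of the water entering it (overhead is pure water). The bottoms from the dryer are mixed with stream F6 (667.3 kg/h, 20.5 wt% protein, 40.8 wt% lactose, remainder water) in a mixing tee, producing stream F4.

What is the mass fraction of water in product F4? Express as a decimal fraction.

Vapour removed = 0.355×0.306×1189 = 129.16 kg/h; concentrate = 1059.8 kg/h.
water reaching the mixer = 234.67 (from concentrate) + 667.3×0.387 = 492.92 kg/h.
Product flow = 1059.8 + 667.3 = 1727.1 kg/h; water fraction = 0.2854.

0.2854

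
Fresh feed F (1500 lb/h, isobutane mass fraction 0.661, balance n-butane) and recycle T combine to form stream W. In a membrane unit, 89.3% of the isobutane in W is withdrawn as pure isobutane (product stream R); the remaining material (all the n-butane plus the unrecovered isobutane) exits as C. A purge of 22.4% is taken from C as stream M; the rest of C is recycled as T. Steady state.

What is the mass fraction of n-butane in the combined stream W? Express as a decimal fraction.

n-butane enters only via F and leaves only via the purge: 1500×0.339 = 0.224×(n-butane in C), and the membrane unit passes all n-butane, so n-butane in W = n-butane in C = 2270.1 lb/h.
isobutane in W: m_A = 1500×0.661 + (1−0.224)·(1−0.893)·m_A, so m_A = 991.5/0.9170 = 1081.3 lb/h.
W = 1081.3 + 2270.1 = 3351.4 lb/h.
n-butane fraction in W = 2270.1/3351.4 = 0.677.

0.677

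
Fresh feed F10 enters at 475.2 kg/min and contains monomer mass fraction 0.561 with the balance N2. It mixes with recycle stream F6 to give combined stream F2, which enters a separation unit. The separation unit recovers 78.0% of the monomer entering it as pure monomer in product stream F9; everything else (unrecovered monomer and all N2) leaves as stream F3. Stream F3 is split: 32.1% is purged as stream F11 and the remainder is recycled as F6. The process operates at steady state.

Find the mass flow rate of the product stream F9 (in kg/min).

monomer in F2: m_A = 475.2×0.561 + (1−0.321)·(1−0.780)·m_A, so m_A = 266.59/0.8506 = 313.4 kg/min.
Product F9 = 0.780×313.4 = 244.45 kg/min.

244.5 kg/min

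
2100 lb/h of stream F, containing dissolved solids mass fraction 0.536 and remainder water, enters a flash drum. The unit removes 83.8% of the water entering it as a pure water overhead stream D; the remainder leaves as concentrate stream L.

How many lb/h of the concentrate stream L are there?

water entering = 2100×0.464 = 974.4 lb/h; overhead removed = 0.838×974.4 = 816.55 lb/h.
Concentrate = 2100 − 816.55 = 1283.5 lb/h.

1283 lb/h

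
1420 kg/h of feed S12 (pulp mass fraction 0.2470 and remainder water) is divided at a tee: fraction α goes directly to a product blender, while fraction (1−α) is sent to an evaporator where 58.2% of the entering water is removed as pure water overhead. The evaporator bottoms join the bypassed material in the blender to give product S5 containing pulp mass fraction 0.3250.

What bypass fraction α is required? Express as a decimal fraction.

All 1420×0.247 = 350.74 kg/h of pulp reaches S5, so S5 = 350.74/0.325 = 1079.2 kg/h and vapour = 340.8 kg/h.
The evaporator receives (1−α)·1420 of feed at 0.753 water and removes 0.582 of that water:
0.582×0.753×(1−α)×1420 = 340.8
(1−α) = 340.8/622.31 = 0.5476;  α = 0.4524.

0.452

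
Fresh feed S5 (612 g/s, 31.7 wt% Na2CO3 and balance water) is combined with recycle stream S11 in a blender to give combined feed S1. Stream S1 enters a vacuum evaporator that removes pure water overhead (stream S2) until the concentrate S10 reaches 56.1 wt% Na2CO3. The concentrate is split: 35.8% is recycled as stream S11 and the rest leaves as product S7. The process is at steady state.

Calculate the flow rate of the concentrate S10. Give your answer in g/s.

Overall Na2CO3 balance (none leaves overhead): Na2CO3 in fresh feed = Na2CO3 in product, i.e. 612×0.317 = (1−0.358)·S10·0.561.
S10 = 194/(0.561×0.642) = 538.66 g/s.

538.7 g/s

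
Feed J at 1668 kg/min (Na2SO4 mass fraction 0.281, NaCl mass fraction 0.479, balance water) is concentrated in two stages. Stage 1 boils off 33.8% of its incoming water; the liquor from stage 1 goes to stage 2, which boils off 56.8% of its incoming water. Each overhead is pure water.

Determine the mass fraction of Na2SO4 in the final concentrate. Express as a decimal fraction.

water in feed = 1668×0.240 = 400.32 kg/min.
After stage 1: water left = (1−0.338)×400.32 = 265.01; stream total = 1532.7 kg/min.
After stage 2: water left = (1−0.568)×265.01 = 114.49; final concentrate = 1382.2 kg/min.
Na2SO4 fraction = 468.71/1382.2 = 0.339.

0.339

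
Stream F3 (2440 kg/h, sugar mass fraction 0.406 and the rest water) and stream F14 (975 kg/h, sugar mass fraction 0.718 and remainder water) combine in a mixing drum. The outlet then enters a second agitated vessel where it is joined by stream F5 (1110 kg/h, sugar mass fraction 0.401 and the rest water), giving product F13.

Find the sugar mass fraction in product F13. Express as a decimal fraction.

Overall, product flow = 4525 kg/h.
sugar in = 2440×0.406 + 975×0.718 + 1110×0.401 = 2135.8 kg/h.
sugar fraction in F13 = 0.472.

0.472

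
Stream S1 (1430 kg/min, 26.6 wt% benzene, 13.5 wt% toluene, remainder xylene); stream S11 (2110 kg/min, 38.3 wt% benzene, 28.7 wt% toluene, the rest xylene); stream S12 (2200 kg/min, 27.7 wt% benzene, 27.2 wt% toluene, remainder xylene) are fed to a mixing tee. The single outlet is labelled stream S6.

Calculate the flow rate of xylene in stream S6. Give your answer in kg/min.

2545 kg/min

xylene out = xylene in = 1430×0.599 + 2110×0.330 + 2200×0.451 = 2545.1 kg/min.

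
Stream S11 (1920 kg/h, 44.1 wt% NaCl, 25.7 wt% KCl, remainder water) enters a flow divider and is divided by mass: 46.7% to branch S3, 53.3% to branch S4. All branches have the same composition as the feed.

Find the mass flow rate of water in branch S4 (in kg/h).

Branch S4 total = 0.533×1920 = 1023.4 kg/h.
water in S4 = 0.302×1023.4 = 309.05 kg/h.

309.1 kg/h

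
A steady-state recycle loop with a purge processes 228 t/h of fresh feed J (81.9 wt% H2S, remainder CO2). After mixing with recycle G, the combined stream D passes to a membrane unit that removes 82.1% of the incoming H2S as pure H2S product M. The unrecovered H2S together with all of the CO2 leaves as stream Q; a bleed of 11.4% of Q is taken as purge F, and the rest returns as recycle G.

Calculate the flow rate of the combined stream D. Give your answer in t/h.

CO2 enters only via J and leaves only via the purge: 228×0.181 = 0.114×(CO2 in Q), and the membrane unit passes all CO2, so CO2 in D = CO2 in Q = 362 t/h.
H2S in D: m_A = 228×0.819 + (1−0.114)·(1−0.821)·m_A, so m_A = 186.73/0.8414 = 221.93 t/h.
D = 221.93 + 362 = 583.93 t/h.

583.9 t/h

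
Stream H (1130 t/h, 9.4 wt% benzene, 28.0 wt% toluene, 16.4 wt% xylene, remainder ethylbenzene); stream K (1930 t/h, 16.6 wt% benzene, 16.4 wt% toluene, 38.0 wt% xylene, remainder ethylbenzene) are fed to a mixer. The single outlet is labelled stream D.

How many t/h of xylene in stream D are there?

xylene out = xylene in = 1130×0.164 + 1930×0.380 = 918.72 t/h.

918.7 t/h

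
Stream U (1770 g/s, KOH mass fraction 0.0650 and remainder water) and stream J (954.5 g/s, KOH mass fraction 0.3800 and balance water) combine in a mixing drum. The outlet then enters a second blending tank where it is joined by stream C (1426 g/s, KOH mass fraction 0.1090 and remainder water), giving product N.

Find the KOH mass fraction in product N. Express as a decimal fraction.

Overall, product flow = 4150.5 g/s.
KOH in = 1770×0.065 + 954.5×0.380 + 1426×0.109 = 633.19 g/s.
KOH fraction in N = 0.1526.

0.1526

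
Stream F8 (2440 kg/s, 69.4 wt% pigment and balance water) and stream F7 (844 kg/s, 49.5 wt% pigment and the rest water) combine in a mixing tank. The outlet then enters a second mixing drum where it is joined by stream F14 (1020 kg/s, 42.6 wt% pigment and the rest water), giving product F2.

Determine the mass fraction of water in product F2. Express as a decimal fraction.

0.409

Overall, product flow = 4304 kg/s.
water in = 2440×0.306 + 844×0.505 + 1020×0.574 = 1758.3 kg/s.
water fraction in F2 = 0.409.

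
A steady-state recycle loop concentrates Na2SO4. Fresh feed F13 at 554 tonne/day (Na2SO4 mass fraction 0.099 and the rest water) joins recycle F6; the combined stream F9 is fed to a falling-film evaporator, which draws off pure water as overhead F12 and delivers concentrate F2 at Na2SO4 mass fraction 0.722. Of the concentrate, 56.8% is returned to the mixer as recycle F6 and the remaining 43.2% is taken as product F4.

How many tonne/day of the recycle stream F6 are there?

Overall Na2SO4 balance (none leaves overhead): Na2SO4 in fresh feed = Na2SO4 in product, i.e. 554×0.099 = (1−0.568)·F2·0.722.
F2 = 54.846/(0.722×0.432) = 175.84 tonne/day.
Recycle F6 = 0.568×175.84 = 99.879 tonne/day.

99.88 tonne/day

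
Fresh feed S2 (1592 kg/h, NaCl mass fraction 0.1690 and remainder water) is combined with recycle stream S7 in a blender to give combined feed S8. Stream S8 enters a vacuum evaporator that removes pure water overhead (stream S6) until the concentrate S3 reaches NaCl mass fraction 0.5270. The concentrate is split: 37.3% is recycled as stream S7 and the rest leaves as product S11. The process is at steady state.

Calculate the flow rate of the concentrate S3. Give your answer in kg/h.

814.2 kg/h

Overall NaCl balance (none leaves overhead): NaCl in fresh feed = NaCl in product, i.e. 1592×0.169 = (1−0.373)·S3·0.527.
S3 = 269.05/(0.527×0.627) = 814.24 kg/h.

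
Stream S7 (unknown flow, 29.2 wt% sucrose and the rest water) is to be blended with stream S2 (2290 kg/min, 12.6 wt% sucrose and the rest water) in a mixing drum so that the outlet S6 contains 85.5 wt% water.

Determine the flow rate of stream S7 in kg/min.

Let S7 be the unknown flow. Total out = 2290 + S7.
water balance: 2001.5 + 0.708·S7 = 0.855·(2290 + S7)
(0.708 − 0.855)·S7 = 0.855×2290 − 2001.5 = -43.51
S7 = -43.51 / -0.147 = 295.99 kg/min

296 kg/min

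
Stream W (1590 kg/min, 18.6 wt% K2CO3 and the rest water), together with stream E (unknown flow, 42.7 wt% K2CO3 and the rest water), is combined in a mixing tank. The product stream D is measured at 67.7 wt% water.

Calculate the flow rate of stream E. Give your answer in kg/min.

Let E be the unknown flow. Total out = 1590 + E.
water balance: 1294.3 + 0.573·E = 0.677·(1590 + E)
(0.573 − 0.677)·E = 0.677×1590 − 1294.3 = -217.83
E = -217.83 / -0.104 = 2094.5 kg/min

2095 kg/min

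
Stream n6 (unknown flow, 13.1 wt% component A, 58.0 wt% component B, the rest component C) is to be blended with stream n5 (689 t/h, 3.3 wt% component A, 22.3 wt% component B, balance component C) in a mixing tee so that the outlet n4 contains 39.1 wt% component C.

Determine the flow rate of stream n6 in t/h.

Let n6 be the unknown flow. Total out = 689 + n6.
component C balance: 512.62 + 0.289·n6 = 0.391·(689 + n6)
(0.289 − 0.391)·n6 = 0.391×689 − 512.62 = -243.22
n6 = -243.22 / -0.102 = 2384.5 t/h

2384 t/h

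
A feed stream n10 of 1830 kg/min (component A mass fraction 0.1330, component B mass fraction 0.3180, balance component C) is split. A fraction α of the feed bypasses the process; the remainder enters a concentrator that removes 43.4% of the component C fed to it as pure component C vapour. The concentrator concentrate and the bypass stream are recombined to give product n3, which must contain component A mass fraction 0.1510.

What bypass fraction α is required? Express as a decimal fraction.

All 1830×0.133 = 243.39 kg/min of component A reaches n3, so n3 = 243.39/0.151 = 1611.9 kg/min and vapour = 218.15 kg/min.
The evaporator receives (1−α)·1830 of feed at 0.549 component C and removes 0.434 of that component C:
0.434×0.549×(1−α)×1830 = 218.15
(1−α) = 218.15/436.03 = 0.5003;  α = 0.4997.

0.500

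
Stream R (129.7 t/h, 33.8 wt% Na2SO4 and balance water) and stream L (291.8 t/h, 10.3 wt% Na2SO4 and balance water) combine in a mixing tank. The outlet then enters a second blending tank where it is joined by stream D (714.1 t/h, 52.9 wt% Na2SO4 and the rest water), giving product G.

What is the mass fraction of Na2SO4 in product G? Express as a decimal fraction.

Overall, product flow = 1135.6 t/h.
Na2SO4 in = 129.7×0.338 + 291.8×0.103 + 714.1×0.529 = 451.65 t/h.
Na2SO4 fraction in G = 0.398.

0.398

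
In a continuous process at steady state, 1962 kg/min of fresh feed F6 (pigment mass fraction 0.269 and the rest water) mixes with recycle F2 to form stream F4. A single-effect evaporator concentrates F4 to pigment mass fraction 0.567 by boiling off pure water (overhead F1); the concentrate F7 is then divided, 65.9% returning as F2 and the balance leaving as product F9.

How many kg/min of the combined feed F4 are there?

3761 kg/min

Overall pigment balance (none leaves overhead): pigment in fresh feed = pigment in product, i.e. 1962×0.269 = (1−0.659)·F7·0.567.
F7 = 527.78/(0.567×0.341) = 2729.7 kg/min.
Recycle F2 = 0.659×2729.7 = 1798.9 kg/min.
Combined feed F4 = 1962 + 1798.9 = 3760.9 kg/min.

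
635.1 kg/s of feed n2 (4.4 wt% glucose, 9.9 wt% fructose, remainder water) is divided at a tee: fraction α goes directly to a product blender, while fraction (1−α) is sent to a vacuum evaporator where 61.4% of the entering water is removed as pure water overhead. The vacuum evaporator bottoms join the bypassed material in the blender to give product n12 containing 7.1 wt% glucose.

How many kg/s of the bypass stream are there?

All 635.1×0.044 = 27.944 kg/s of glucose reaches n12, so n12 = 27.944/0.071 = 393.58 kg/s and vapour = 241.52 kg/s.
The evaporator receives (1−α)·635.1 of feed at 0.857 water and removes 0.614 of that water:
0.614×0.857×(1−α)×635.1 = 241.52
(1−α) = 241.52/334.19 = 0.7227;  α = 0.2773.
Bypass flow = 0.2773×635.1 = 176.12 kg/s.

176.1 kg/s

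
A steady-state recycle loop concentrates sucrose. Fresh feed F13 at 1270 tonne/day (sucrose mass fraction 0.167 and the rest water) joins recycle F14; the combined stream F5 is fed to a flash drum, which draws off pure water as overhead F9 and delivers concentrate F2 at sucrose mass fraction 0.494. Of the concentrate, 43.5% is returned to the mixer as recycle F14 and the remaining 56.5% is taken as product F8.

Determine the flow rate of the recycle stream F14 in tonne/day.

330.5 tonne/day

Overall sucrose balance (none leaves overhead): sucrose in fresh feed = sucrose in product, i.e. 1270×0.167 = (1−0.435)·F2·0.494.
F2 = 212.09/(0.494×0.565) = 759.88 tonne/day.
Recycle F14 = 0.435×759.88 = 330.55 tonne/day.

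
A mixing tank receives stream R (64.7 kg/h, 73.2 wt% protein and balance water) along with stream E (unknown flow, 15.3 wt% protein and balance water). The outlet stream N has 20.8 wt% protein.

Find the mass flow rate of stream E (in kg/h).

Let E be the unknown flow. Total out = 64.7 + E.
protein balance: 47.36 + 0.153·E = 0.208·(64.7 + E)
(0.153 − 0.208)·E = 0.208×64.7 − 47.36 = -33.903
E = -33.903 / -0.055 = 616.41 kg/h

616.4 kg/h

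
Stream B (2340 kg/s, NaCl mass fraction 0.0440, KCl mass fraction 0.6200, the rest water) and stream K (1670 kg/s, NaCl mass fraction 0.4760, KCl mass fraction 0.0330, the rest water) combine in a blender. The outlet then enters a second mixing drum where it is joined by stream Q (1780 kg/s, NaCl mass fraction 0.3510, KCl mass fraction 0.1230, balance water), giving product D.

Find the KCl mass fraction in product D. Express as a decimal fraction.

Overall, product flow = 5790 kg/s.
KCl in = 2340×0.620 + 1670×0.033 + 1780×0.123 = 1724.8 kg/s.
KCl fraction in D = 0.2979.

0.2979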